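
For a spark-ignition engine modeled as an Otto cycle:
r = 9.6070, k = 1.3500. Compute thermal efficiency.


r^(k-1) = 2.2075
eta = 1 - 1/2.2075 = 0.5470 = 54.7004%

54.7004%


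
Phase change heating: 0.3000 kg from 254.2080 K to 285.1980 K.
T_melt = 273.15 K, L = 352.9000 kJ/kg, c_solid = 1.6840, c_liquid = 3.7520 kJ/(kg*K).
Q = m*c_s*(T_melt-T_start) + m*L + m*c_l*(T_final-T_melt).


Q1 (sensible, solid) = 0.3000 * 1.6840 * 18.9420 = 9.5695 kJ
Q2 (latent) = 0.3000 * 352.9000 = 105.8700 kJ
Q3 (sensible, liquid) = 0.3000 * 3.7520 * 12.0480 = 13.5612 kJ
Q_total = 129.0007 kJ

129.0007 kJ


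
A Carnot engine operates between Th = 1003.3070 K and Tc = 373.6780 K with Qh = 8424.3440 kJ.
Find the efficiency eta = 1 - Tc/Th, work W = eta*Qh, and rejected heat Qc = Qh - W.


eta = 1 - 373.6780/1003.3070 = 0.6276
W = 0.6276 * 8424.3440 = 5286.7281 kJ
Qc = 8424.3440 - 5286.7281 = 3137.6159 kJ

eta = 62.7554%, W = 5286.7281 kJ, Qc = 3137.6159 kJ


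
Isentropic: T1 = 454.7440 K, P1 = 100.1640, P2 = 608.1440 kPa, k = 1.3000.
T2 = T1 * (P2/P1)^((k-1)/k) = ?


(k-1)/k = 0.2308
(P2/P1)^exp = 1.5162
T2 = 454.7440 * 1.5162 = 689.4889 K

689.4889 K


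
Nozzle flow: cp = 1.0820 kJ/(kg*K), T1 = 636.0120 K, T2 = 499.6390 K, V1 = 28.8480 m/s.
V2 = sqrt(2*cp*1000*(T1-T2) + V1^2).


dT = 136.3730 K
2*cp*1000*dT = 295111.1720
V1^2 = 832.2071
V2 = sqrt(295943.3791) = 544.0068 m/s

544.0068 m/s


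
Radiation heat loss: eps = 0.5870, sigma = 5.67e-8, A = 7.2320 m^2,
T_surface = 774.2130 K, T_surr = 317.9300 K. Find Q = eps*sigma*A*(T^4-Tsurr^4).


T^4 = 3.5929e+11
Tsurr^4 = 1.0217e+10
Q = 0.5870 * 5.67e-8 * 7.2320 * 3.4907e+11 = 84021.8752 W

84021.8752 W


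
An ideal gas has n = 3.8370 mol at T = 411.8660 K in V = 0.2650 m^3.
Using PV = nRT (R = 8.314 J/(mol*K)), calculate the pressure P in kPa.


P = nRT/V = 3.8370 * 8.314 * 411.8660 / 0.2650
= 13138.8623 / 0.2650 = 49580.6125 Pa = 49.5806 kPa

49.5806 kPa


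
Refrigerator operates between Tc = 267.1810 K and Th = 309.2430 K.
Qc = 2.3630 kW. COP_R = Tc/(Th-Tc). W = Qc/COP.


COP = 267.1810 / 42.0620 = 6.3521
W = 2.3630 / 6.3521 = 0.3720 kW

COP = 6.3521, W = 0.3720 kW


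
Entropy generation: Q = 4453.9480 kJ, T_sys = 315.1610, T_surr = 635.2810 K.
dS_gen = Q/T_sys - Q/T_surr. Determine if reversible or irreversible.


dS_sys = 4453.9480/315.1610 = 14.1323 kJ/K
dS_surr = -4453.9480/635.2810 = -7.0110 kJ/K
dS_gen = 14.1323 - 7.0110 = 7.1213 kJ/K (irreversible)

dS_gen = 7.1213 kJ/K, irreversible


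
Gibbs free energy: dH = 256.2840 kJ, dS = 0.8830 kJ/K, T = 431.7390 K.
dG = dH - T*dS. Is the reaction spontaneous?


T*dS = 431.7390 * 0.8830 = 381.2255 kJ
dG = 256.2840 - 381.2255 = -124.9415 kJ (spontaneous)

dG = -124.9415 kJ, spontaneous


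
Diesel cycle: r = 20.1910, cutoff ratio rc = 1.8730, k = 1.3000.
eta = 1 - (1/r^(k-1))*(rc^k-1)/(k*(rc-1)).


r^(k-1) = 2.4635
rc^k = 2.2610
eta = 0.5490 = 54.8968%

54.8968%


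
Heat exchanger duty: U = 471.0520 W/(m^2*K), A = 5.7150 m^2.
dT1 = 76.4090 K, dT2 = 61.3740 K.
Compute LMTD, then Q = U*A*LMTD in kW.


LMTD = 68.6172 K
Q = 471.0520 * 5.7150 * 68.6172 = 184721.7356 W = 184.7217 kW

184.7217 kW


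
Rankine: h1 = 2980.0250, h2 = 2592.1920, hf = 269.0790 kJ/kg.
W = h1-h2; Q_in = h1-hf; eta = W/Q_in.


W = 387.8330 kJ/kg
Q_in = 2710.9460 kJ/kg
eta = 0.1431 = 14.3062%

eta = 14.3062%


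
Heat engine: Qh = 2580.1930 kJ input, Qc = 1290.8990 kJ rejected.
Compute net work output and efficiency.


W = 2580.1930 - 1290.8990 = 1289.2940 kJ
eta = 1289.2940 / 2580.1930 = 0.4997 = 49.9689%

W = 1289.2940 kJ, eta = 49.9689%


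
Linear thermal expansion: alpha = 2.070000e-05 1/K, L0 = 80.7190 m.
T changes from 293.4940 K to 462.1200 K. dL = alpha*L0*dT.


dT = 168.6260 K
dL = 2.070000e-05 * 80.7190 * 168.6260 = 0.281754 m
L_final = 81.000754 m

dL = 0.281754 m


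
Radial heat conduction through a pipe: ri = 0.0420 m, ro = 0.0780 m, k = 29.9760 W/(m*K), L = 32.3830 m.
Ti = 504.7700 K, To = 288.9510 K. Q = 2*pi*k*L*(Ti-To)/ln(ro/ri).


dT = 215.8190 K
ln(ro/ri) = 0.6190
Q = 2*pi*29.9760*32.3830*215.8190 / 0.6190 = 2126386.2101 W

2126386.2101 W


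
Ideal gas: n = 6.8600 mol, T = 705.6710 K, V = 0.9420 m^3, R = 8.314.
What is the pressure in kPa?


P = nRT/V = 6.8600 * 8.314 * 705.6710 / 0.9420
= 40247.2680 / 0.9420 = 42725.3376 Pa = 42.7253 kPa

42.7253 kPa


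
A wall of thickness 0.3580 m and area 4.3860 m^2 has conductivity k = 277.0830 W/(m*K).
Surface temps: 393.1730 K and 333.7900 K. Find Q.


dT = 59.3830 K
Q = 277.0830 * 4.3860 * 59.3830 / 0.3580 = 201584.7229 W

201584.7229 W


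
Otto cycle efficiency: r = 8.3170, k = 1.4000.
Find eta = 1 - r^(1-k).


r^(k-1) = 2.3334
eta = 1 - 1/2.3334 = 0.5714 = 57.1438%

57.1438%


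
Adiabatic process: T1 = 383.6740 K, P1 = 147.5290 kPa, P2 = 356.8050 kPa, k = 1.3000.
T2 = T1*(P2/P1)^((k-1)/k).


(k-1)/k = 0.2308
(P2/P1)^exp = 1.2261
T2 = 383.6740 * 1.2261 = 470.4080 K

470.4080 K


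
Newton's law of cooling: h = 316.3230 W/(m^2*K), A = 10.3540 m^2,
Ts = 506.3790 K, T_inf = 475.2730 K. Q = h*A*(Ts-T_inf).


dT = 31.1060 K
Q = 316.3230 * 10.3540 * 31.1060 = 101878.6307 W

101878.6307 W


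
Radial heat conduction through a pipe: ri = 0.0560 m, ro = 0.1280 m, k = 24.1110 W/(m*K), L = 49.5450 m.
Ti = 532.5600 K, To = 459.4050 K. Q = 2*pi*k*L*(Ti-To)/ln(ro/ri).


dT = 73.1550 K
ln(ro/ri) = 0.8267
Q = 2*pi*24.1110*49.5450*73.1550 / 0.8267 = 664205.1790 W

664205.1790 W


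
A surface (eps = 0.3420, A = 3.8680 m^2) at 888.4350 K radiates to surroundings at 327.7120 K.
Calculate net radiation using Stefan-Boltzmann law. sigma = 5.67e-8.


T^4 = 6.2302e+11
Tsurr^4 = 1.1534e+10
Q = 0.3420 * 5.67e-8 * 3.8680 * 6.1149e+11 = 45865.1701 W

45865.1701 W


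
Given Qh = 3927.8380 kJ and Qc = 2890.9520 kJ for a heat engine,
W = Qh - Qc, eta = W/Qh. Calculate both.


W = 3927.8380 - 2890.9520 = 1036.8860 kJ
eta = 1036.8860 / 3927.8380 = 0.2640 = 26.3984%

W = 1036.8860 kJ, eta = 26.3984%


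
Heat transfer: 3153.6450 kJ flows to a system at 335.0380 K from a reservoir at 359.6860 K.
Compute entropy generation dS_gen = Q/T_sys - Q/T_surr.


dS_sys = 3153.6450/335.0380 = 9.4128 kJ/K
dS_surr = -3153.6450/359.6860 = -8.7678 kJ/K
dS_gen = 9.4128 - 8.7678 = 0.6450 kJ/K (irreversible)

dS_gen = 0.6450 kJ/K, irreversible


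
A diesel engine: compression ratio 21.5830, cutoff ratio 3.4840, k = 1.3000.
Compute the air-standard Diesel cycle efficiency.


r^(k-1) = 2.5132
rc^k = 5.0664
eta = 0.4989 = 49.8946%

49.8946%


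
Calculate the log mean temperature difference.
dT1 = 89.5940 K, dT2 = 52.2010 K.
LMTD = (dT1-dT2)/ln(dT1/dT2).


dT1/dT2 = 1.7163
ln(dT1/dT2) = 0.5402
LMTD = 37.3930 / 0.5402 = 69.2224 K

69.2224 K


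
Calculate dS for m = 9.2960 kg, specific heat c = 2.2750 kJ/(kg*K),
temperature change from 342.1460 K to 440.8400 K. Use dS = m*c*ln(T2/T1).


T2/T1 = 1.2885
ln(T2/T1) = 0.2534
dS = 9.2960 * 2.2750 * 0.2534 = 5.3599 kJ/K

5.3599 kJ/K


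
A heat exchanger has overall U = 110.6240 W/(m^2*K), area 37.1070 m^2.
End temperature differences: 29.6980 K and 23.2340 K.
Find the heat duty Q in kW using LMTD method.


LMTD = 26.3339 K
Q = 110.6240 * 37.1070 * 26.3339 = 108098.7188 W = 108.0987 kW

108.0987 kW


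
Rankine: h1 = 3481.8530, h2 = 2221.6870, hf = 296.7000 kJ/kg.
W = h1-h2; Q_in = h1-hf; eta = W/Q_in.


W = 1260.1660 kJ/kg
Q_in = 3185.1530 kJ/kg
eta = 0.3956 = 39.5638%

eta = 39.5638%


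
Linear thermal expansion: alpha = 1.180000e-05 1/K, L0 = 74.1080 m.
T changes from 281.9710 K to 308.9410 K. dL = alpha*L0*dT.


dT = 26.9700 K
dL = 1.180000e-05 * 74.1080 * 26.9700 = 0.023585 m
L_final = 74.131585 m

dL = 0.023585 m


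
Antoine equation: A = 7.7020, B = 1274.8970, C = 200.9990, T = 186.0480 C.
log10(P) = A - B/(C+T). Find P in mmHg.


C+T = 387.0470
B/(C+T) = 3.2939
log10(P) = 7.7020 - 3.2939 = 4.4081
P = 10^4.4081 = 25591.3114 mmHg

25591.3114 mmHg


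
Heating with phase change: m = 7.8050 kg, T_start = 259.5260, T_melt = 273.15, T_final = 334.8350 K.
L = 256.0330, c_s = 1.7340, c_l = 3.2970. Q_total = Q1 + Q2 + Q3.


Q1 (sensible, solid) = 7.8050 * 1.7340 * 13.6240 = 184.3854 kJ
Q2 (latent) = 7.8050 * 256.0330 = 1998.3376 kJ
Q3 (sensible, liquid) = 7.8050 * 3.2970 * 61.6850 = 1587.3453 kJ
Q_total = 3770.0684 kJ

3770.0684 kJ


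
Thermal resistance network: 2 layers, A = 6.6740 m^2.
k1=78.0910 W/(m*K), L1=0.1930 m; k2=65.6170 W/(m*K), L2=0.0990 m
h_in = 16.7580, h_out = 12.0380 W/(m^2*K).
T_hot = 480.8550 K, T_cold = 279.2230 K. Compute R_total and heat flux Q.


R_conv_in = 1/(16.7580*6.6740) = 0.0089
R_1 = 0.1930/(78.0910*6.6740) = 0.0004
R_2 = 0.0990/(65.6170*6.6740) = 0.0002
R_conv_out = 1/(12.0380*6.6740) = 0.0124
R_total = 0.0220 K/W
Q = 201.6320 / 0.0220 = 9171.6185 W

R_total = 0.0220 K/W, Q = 9171.6185 W


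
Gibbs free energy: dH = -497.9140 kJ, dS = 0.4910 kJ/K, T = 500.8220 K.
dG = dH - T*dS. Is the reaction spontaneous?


T*dS = 500.8220 * 0.4910 = 245.9036 kJ
dG = -497.9140 - 245.9036 = -743.8176 kJ (spontaneous)

dG = -743.8176 kJ, spontaneous


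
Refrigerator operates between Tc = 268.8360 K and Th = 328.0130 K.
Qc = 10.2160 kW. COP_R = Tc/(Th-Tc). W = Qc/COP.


COP = 268.8360 / 59.1770 = 4.5429
W = 10.2160 / 4.5429 = 2.2488 kW

COP = 4.5429, W = 2.2488 kW


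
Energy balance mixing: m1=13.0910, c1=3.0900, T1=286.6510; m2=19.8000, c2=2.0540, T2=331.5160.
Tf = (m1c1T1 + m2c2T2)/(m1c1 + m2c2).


num = 25077.8646
den = 81.1204
Tf = 309.1438 K

309.1438 K


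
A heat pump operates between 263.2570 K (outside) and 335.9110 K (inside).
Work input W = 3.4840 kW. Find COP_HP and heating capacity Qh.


COP = 335.9110 / 72.6540 = 4.6234
Qh = 4.6234 * 3.4840 = 16.1080 kW

COP = 4.6234, Qh = 16.1080 kW


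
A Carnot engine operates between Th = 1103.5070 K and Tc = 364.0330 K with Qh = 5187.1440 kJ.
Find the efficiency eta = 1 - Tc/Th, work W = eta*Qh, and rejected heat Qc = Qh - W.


eta = 1 - 364.0330/1103.5070 = 0.6701
W = 0.6701 * 5187.1440 = 3475.9708 kJ
Qc = 5187.1440 - 3475.9708 = 1711.1732 kJ

eta = 67.0113%, W = 3475.9708 kJ, Qc = 1711.1732 kJ


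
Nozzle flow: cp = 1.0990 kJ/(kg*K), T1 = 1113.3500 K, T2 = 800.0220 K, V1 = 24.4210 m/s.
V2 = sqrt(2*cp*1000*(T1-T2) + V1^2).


dT = 313.3280 K
2*cp*1000*dT = 688694.9440
V1^2 = 596.3852
V2 = sqrt(689291.3292) = 830.2357 m/s

830.2357 m/s


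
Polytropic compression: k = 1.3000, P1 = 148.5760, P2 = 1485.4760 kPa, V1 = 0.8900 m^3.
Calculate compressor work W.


(k-1)/k = 0.2308
(P2/P1)^exp = 1.7012
W = 4.3333 * 148.5760 * 0.8900 * (1.7012 - 1) = 401.7814 kJ

401.7814 kJ


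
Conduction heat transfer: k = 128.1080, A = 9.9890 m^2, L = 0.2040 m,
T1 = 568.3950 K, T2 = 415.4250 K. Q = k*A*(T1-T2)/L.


dT = 152.9700 K
Q = 128.1080 * 9.9890 * 152.9700 / 0.2040 = 959564.9221 W

959564.9221 W


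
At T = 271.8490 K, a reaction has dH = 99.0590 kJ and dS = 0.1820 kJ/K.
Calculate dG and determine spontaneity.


T*dS = 271.8490 * 0.1820 = 49.4765 kJ
dG = 99.0590 - 49.4765 = 49.5825 kJ (non-spontaneous)

dG = 49.5825 kJ, non-spontaneous


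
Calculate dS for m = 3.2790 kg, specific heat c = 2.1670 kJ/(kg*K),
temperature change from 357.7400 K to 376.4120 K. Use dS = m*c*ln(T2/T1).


T2/T1 = 1.0522
ln(T2/T1) = 0.0509
dS = 3.2790 * 2.1670 * 0.0509 = 0.3615 kJ/K

0.3615 kJ/K


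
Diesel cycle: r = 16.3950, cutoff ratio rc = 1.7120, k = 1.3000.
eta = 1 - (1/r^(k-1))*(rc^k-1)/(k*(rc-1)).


r^(k-1) = 2.3143
rc^k = 2.0117
eta = 0.5277 = 52.7721%

52.7721%


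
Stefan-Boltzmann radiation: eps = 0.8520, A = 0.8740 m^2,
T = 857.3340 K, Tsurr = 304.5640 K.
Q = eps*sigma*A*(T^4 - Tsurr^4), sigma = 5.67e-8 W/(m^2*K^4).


T^4 = 5.4026e+11
Tsurr^4 = 8.6043e+09
Q = 0.8520 * 5.67e-8 * 0.8740 * 5.3165e+11 = 22447.1864 W

22447.1864 W


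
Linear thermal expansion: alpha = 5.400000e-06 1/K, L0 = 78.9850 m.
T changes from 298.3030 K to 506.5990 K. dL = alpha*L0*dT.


dT = 208.2960 K
dL = 5.400000e-06 * 78.9850 * 208.2960 = 0.088842 m
L_final = 79.073842 m

dL = 0.088842 m


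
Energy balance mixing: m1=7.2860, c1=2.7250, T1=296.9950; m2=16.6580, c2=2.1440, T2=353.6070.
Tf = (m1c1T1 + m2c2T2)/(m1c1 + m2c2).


num = 18525.6290
den = 55.5691
Tf = 333.3800 K

333.3800 K


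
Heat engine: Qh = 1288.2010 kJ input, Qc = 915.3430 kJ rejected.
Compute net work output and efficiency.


W = 1288.2010 - 915.3430 = 372.8580 kJ
eta = 372.8580 / 1288.2010 = 0.2894 = 28.9441%

W = 372.8580 kJ, eta = 28.9441%


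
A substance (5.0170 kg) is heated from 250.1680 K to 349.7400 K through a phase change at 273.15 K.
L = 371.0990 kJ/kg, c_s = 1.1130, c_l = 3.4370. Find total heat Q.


Q1 (sensible, solid) = 5.0170 * 1.1130 * 22.9820 = 128.3297 kJ
Q2 (latent) = 5.0170 * 371.0990 = 1861.8037 kJ
Q3 (sensible, liquid) = 5.0170 * 3.4370 * 76.5900 = 1320.6742 kJ
Q_total = 3310.8076 kJ

3310.8076 kJ


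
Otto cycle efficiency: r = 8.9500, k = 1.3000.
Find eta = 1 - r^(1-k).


r^(k-1) = 1.9300
eta = 1 - 1/1.9300 = 0.4819 = 48.1853%

48.1853%


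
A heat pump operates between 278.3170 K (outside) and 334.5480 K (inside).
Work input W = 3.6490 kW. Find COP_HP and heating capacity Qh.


COP = 334.5480 / 56.2310 = 5.9495
Qh = 5.9495 * 3.6490 = 21.7098 kW

COP = 5.9495, Qh = 21.7098 kW


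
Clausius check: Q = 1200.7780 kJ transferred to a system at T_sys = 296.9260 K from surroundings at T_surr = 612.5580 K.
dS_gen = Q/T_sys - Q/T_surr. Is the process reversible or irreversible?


dS_sys = 1200.7780/296.9260 = 4.0440 kJ/K
dS_surr = -1200.7780/612.5580 = -1.9603 kJ/K
dS_gen = 4.0440 - 1.9603 = 2.0838 kJ/K (irreversible)

dS_gen = 2.0838 kJ/K, irreversible


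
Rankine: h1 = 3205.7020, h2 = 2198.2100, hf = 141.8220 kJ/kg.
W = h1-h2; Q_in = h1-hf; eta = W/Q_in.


W = 1007.4920 kJ/kg
Q_in = 3063.8800 kJ/kg
eta = 0.3288 = 32.8829%

eta = 32.8829%


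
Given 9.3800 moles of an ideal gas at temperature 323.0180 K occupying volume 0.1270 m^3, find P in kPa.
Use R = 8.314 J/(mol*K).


P = nRT/V = 9.3800 * 8.314 * 323.0180 / 0.1270
= 25190.6621 / 0.1270 = 198351.6700 Pa = 198.3517 kPa

198.3517 kPa


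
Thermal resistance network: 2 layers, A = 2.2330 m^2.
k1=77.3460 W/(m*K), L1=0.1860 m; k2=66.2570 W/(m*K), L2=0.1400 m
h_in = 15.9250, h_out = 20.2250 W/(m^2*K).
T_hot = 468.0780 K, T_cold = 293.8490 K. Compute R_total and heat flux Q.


R_conv_in = 1/(15.9250*2.2330) = 0.0281
R_1 = 0.1860/(77.3460*2.2330) = 0.0011
R_2 = 0.1400/(66.2570*2.2330) = 0.0009
R_conv_out = 1/(20.2250*2.2330) = 0.0221
R_total = 0.0523 K/W
Q = 174.2290 / 0.0523 = 3332.1953 W

R_total = 0.0523 K/W, Q = 3332.1953 W


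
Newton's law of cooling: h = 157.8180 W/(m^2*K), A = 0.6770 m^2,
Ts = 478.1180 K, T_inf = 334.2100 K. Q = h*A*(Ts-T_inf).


dT = 143.9080 K
Q = 157.8180 * 0.6770 * 143.9080 = 15375.5316 W

15375.5316 W


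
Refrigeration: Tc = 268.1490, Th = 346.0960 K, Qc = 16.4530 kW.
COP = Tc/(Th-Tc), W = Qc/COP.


COP = 268.1490 / 77.9470 = 3.4401
W = 16.4530 / 3.4401 = 4.7826 kW

COP = 3.4401, W = 4.7826 kW


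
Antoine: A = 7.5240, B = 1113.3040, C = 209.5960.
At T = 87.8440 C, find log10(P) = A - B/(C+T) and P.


C+T = 297.4400
B/(C+T) = 3.7430
log10(P) = 7.5240 - 3.7430 = 3.7810
P = 10^3.7810 = 6040.1371 mmHg

6040.1371 mmHg


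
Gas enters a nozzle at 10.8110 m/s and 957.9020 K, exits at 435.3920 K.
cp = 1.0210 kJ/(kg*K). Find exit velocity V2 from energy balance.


dT = 522.5100 K
2*cp*1000*dT = 1066965.4200
V1^2 = 116.8777
V2 = sqrt(1067082.2977) = 1032.9968 m/s

1032.9968 m/s


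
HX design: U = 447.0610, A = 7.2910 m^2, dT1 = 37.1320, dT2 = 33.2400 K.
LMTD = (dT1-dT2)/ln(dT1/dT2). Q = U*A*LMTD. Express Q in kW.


LMTD = 35.1501 K
Q = 447.0610 * 7.2910 * 35.1501 = 114572.5008 W = 114.5725 kW

114.5725 kW


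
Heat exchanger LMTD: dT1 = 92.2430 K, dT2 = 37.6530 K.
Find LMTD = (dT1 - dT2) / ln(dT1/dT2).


dT1/dT2 = 2.4498
ln(dT1/dT2) = 0.8960
LMTD = 54.5900 / 0.8960 = 60.9254 K

60.9254 K


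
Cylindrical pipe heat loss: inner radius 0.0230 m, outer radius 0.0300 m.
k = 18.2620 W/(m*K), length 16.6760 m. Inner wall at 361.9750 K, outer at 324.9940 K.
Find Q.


dT = 36.9810 K
ln(ro/ri) = 0.2657
Q = 2*pi*18.2620*16.6760*36.9810 / 0.2657 = 266318.9164 W

266318.9164 W


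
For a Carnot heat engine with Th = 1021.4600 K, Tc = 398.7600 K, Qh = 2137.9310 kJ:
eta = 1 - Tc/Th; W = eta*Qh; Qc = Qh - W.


eta = 1 - 398.7600/1021.4600 = 0.6096
W = 0.6096 * 2137.9310 = 1303.3204 kJ
Qc = 2137.9310 - 1303.3204 = 834.6106 kJ

eta = 60.9618%, W = 1303.3204 kJ, Qc = 834.6106 kJ


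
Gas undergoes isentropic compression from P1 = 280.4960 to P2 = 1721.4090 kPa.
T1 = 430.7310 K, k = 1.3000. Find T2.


(k-1)/k = 0.2308
(P2/P1)^exp = 1.5200
T2 = 430.7310 * 1.5200 = 654.7002 K

654.7002 K


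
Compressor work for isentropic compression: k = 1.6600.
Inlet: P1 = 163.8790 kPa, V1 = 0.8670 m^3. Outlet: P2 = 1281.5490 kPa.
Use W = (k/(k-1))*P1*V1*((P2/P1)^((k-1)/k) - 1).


(k-1)/k = 0.3976
(P2/P1)^exp = 2.2653
W = 2.5152 * 163.8790 * 0.8670 * (2.2653 - 1) = 452.1808 kJ

452.1808 kJ


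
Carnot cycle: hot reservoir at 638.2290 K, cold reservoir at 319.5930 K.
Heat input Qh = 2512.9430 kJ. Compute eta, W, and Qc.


eta = 1 - 319.5930/638.2290 = 0.4993
W = 0.4993 * 2512.9430 = 1254.5875 kJ
Qc = 2512.9430 - 1254.5875 = 1258.3555 kJ

eta = 49.9250%, W = 1254.5875 kJ, Qc = 1258.3555 kJ


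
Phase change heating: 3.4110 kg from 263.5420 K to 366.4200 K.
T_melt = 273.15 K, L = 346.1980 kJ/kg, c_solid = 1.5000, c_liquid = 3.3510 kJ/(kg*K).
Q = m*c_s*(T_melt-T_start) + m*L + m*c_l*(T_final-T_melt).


Q1 (sensible, solid) = 3.4110 * 1.5000 * 9.6080 = 49.1593 kJ
Q2 (latent) = 3.4110 * 346.1980 = 1180.8814 kJ
Q3 (sensible, liquid) = 3.4110 * 3.3510 * 93.2700 = 1066.1004 kJ
Q_total = 2296.1412 kJ

2296.1412 kJ


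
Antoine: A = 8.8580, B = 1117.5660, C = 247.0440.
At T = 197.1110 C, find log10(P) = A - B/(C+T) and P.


C+T = 444.1550
B/(C+T) = 2.5162
log10(P) = 8.8580 - 2.5162 = 6.3418
P = 10^6.3418 = 2197039.4208 mmHg

2197039.4208 mmHg


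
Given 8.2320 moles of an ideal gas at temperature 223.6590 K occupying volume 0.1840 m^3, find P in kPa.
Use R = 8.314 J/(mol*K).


P = nRT/V = 8.2320 * 8.314 * 223.6590 / 0.1840
= 15307.4116 / 0.1840 = 83192.4545 Pa = 83.1925 kPa

83.1925 kPa


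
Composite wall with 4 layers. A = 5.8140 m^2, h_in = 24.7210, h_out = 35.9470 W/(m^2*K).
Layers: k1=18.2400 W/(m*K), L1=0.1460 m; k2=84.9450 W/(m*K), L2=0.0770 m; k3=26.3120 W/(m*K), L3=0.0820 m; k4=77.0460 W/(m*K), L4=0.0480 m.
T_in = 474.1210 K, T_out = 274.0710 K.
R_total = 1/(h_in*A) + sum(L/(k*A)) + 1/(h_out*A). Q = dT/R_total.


R_conv_in = 1/(24.7210*5.8140) = 0.0070
R_1 = 0.1460/(18.2400*5.8140) = 0.0014
R_2 = 0.0770/(84.9450*5.8140) = 0.0002
R_3 = 0.0820/(26.3120*5.8140) = 0.0005
R_4 = 0.0480/(77.0460*5.8140) = 0.0001
R_conv_out = 1/(35.9470*5.8140) = 0.0048
R_total = 0.0139 K/W
Q = 200.0500 / 0.0139 = 14373.2552 W

R_total = 0.0139 K/W, Q = 14373.2552 W


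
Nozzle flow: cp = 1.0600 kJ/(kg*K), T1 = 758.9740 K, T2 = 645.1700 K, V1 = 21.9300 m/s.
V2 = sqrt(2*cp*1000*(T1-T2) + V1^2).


dT = 113.8040 K
2*cp*1000*dT = 241264.4800
V1^2 = 480.9249
V2 = sqrt(241745.4049) = 491.6761 m/s

491.6761 m/s


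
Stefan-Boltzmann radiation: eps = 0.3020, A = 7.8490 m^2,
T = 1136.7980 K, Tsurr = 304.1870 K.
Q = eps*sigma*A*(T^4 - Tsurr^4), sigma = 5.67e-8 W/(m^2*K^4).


T^4 = 1.6701e+12
Tsurr^4 = 8.5618e+09
Q = 0.3020 * 5.67e-8 * 7.8490 * 1.6615e+12 = 223308.5511 W

223308.5511 W


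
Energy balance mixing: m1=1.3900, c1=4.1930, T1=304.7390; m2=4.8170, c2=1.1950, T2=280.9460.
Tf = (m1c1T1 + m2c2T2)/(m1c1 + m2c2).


num = 3393.3148
den = 11.5846
Tf = 292.9164 K

292.9164 K


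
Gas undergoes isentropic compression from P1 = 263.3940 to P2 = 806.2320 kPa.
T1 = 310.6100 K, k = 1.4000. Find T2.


(k-1)/k = 0.2857
(P2/P1)^exp = 1.3766
T2 = 310.6100 * 1.3766 = 427.5933 K

427.5933 K


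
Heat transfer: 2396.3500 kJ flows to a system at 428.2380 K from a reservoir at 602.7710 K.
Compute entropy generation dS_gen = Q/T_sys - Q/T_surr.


dS_sys = 2396.3500/428.2380 = 5.5958 kJ/K
dS_surr = -2396.3500/602.7710 = -3.9756 kJ/K
dS_gen = 5.5958 - 3.9756 = 1.6203 kJ/K (irreversible)

dS_gen = 1.6203 kJ/K, irreversible


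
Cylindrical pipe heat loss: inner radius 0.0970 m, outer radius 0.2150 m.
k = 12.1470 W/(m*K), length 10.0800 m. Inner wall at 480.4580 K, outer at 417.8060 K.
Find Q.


dT = 62.6520 K
ln(ro/ri) = 0.7959
Q = 2*pi*12.1470*10.0800*62.6520 / 0.7959 = 60557.9419 W

60557.9419 W


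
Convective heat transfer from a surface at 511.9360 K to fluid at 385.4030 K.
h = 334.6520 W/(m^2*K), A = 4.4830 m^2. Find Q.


dT = 126.5330 K
Q = 334.6520 * 4.4830 * 126.5330 = 189830.4900 W

189830.4900 W


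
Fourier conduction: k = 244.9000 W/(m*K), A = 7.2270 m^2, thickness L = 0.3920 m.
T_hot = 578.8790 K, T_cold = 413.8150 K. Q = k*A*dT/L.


dT = 165.0640 K
Q = 244.9000 * 7.2270 * 165.0640 / 0.3920 = 745269.1393 W

745269.1393 W


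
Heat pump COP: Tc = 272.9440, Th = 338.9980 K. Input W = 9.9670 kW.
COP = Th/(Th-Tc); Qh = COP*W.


COP = 338.9980 / 66.0540 = 5.1321
Qh = 5.1321 * 9.9670 = 51.1520 kW

COP = 5.1321, Qh = 51.1520 kW


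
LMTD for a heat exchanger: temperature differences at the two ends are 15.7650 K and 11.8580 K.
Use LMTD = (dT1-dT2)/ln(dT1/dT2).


dT1/dT2 = 1.3295
ln(dT1/dT2) = 0.2848
LMTD = 3.9070 / 0.2848 = 13.7189 K

13.7189 K


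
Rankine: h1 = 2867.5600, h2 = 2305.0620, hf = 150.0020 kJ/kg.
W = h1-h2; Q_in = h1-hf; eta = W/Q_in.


W = 562.4980 kJ/kg
Q_in = 2717.5580 kJ/kg
eta = 0.2070 = 20.6987%

eta = 20.6987%


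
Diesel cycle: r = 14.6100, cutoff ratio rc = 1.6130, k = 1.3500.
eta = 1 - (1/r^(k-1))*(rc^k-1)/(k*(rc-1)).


r^(k-1) = 2.5564
rc^k = 1.9068
eta = 0.5714 = 57.1360%

57.1360%


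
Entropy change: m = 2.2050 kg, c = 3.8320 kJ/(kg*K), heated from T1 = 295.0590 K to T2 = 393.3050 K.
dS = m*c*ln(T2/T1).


T2/T1 = 1.3330
ln(T2/T1) = 0.2874
dS = 2.2050 * 3.8320 * 0.2874 = 2.4285 kJ/K

2.4285 kJ/K


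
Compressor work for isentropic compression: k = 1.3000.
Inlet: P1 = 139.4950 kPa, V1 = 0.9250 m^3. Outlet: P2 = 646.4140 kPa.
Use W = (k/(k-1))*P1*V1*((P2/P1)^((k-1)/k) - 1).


(k-1)/k = 0.2308
(P2/P1)^exp = 1.4246
W = 4.3333 * 139.4950 * 0.9250 * (1.4246 - 1) = 237.3905 kJ

237.3905 kJ


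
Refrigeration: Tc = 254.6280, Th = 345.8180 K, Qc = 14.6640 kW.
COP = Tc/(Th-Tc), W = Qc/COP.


COP = 254.6280 / 91.1900 = 2.7923
W = 14.6640 / 2.7923 = 5.2516 kW

COP = 2.7923, W = 5.2516 kW


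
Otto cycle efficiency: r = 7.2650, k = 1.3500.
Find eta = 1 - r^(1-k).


r^(k-1) = 2.0019
eta = 1 - 1/2.0019 = 0.5005 = 50.0463%

50.0463%


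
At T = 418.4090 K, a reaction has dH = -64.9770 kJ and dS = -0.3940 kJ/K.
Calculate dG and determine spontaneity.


T*dS = 418.4090 * -0.3940 = -164.8531 kJ
dG = -64.9770 + 164.8531 = 99.8761 kJ (non-spontaneous)

dG = 99.8761 kJ, non-spontaneous


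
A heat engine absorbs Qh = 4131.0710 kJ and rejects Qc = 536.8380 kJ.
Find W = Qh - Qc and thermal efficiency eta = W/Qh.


W = 4131.0710 - 536.8380 = 3594.2330 kJ
eta = 3594.2330 / 4131.0710 = 0.8700 = 87.0049%

W = 3594.2330 kJ, eta = 87.0049%


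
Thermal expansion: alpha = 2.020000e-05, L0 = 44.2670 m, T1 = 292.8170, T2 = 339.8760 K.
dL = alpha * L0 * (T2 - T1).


dT = 47.0590 K
dL = 2.020000e-05 * 44.2670 * 47.0590 = 0.042080 m
L_final = 44.309080 m

dL = 0.042080 m


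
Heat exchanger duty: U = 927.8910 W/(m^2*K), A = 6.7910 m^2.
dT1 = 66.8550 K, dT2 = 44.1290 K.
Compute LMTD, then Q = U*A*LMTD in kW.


LMTD = 54.7075 K
Q = 927.8910 * 6.7910 * 54.7075 = 344729.0356 W = 344.7290 kW

344.7290 kW


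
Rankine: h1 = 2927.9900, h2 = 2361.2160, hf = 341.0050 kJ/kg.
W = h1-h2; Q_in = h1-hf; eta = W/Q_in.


W = 566.7740 kJ/kg
Q_in = 2586.9850 kJ/kg
eta = 0.2191 = 21.9087%

eta = 21.9087%


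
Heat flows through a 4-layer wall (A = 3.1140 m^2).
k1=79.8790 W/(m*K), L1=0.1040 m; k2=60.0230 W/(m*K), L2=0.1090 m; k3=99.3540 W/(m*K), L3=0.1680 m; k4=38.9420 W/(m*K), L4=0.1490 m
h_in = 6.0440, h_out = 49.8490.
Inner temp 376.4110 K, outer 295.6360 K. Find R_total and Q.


R_conv_in = 1/(6.0440*3.1140) = 0.0531
R_1 = 0.1040/(79.8790*3.1140) = 0.0004
R_2 = 0.1090/(60.0230*3.1140) = 0.0006
R_3 = 0.1680/(99.3540*3.1140) = 0.0005
R_4 = 0.1490/(38.9420*3.1140) = 0.0012
R_conv_out = 1/(49.8490*3.1140) = 0.0064
R_total = 0.0623 K/W
Q = 80.7750 / 0.0623 = 1295.5687 W

R_total = 0.0623 K/W, Q = 1295.5687 W


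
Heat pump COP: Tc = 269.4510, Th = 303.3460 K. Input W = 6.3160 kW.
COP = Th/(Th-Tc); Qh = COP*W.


COP = 303.3460 / 33.8950 = 8.9496
Qh = 8.9496 * 6.3160 = 56.5255 kW

COP = 8.9496, Qh = 56.5255 kW


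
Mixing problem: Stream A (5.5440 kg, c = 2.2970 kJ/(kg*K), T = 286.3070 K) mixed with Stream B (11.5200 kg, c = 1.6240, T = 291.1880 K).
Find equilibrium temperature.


num = 9093.6808
den = 31.4430
Tf = 289.2112 K

289.2112 K


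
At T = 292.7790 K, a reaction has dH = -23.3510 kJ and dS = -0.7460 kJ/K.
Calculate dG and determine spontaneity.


T*dS = 292.7790 * -0.7460 = -218.4131 kJ
dG = -23.3510 + 218.4131 = 195.0621 kJ (non-spontaneous)

dG = 195.0621 kJ, non-spontaneous


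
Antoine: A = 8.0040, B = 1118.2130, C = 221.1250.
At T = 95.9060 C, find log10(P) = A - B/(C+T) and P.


C+T = 317.0310
B/(C+T) = 3.5271
log10(P) = 8.0040 - 3.5271 = 4.4769
P = 10^4.4769 = 29981.8979 mmHg

29981.8979 mmHg


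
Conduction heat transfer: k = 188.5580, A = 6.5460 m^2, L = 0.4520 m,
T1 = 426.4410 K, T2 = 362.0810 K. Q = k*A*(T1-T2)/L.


dT = 64.3600 K
Q = 188.5580 * 6.5460 * 64.3600 / 0.4520 = 175751.3075 W

175751.3075 W


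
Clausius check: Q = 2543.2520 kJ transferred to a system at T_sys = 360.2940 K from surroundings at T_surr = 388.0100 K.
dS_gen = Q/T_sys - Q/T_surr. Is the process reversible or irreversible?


dS_sys = 2543.2520/360.2940 = 7.0588 kJ/K
dS_surr = -2543.2520/388.0100 = -6.5546 kJ/K
dS_gen = 7.0588 - 6.5546 = 0.5042 kJ/K (irreversible)

dS_gen = 0.5042 kJ/K, irreversible


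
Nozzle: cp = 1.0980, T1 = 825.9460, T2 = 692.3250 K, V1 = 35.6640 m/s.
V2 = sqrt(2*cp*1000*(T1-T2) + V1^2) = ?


dT = 133.6210 K
2*cp*1000*dT = 293431.7160
V1^2 = 1271.9209
V2 = sqrt(294703.6369) = 542.8661 m/s

542.8661 m/s


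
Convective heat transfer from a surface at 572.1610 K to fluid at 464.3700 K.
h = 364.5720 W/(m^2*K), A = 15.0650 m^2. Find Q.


dT = 107.7910 K
Q = 364.5720 * 15.0650 * 107.7910 = 592018.0495 W

592018.0495 W


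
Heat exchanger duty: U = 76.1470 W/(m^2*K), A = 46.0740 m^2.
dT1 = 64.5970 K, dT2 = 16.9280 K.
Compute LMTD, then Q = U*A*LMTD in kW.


LMTD = 35.5952 K
Q = 76.1470 * 46.0740 * 35.5952 = 124881.9492 W = 124.8819 kW

124.8819 kW


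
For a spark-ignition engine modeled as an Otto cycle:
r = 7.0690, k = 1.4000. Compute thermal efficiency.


r^(k-1) = 2.1865
eta = 1 - 1/2.1865 = 0.5426 = 54.2641%

54.2641%


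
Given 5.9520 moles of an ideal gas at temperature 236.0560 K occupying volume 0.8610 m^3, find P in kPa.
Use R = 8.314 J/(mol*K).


P = nRT/V = 5.9520 * 8.314 * 236.0560 / 0.8610
= 11681.2142 / 0.8610 = 13567.0315 Pa = 13.5670 kPa

13.5670 kPa


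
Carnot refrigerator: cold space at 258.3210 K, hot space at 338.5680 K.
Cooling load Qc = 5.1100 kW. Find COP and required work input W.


COP = 258.3210 / 80.2470 = 3.2191
W = 5.1100 / 3.2191 = 1.5874 kW

COP = 3.2191, W = 1.5874 kW


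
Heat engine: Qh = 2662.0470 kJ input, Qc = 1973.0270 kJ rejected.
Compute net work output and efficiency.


W = 2662.0470 - 1973.0270 = 689.0200 kJ
eta = 689.0200 / 2662.0470 = 0.2588 = 25.8831%

W = 689.0200 kJ, eta = 25.8831%


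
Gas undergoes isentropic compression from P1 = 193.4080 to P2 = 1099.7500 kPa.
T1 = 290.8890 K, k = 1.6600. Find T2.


(k-1)/k = 0.3976
(P2/P1)^exp = 1.9958
T2 = 290.8890 * 1.9958 = 580.5455 K

580.5455 K


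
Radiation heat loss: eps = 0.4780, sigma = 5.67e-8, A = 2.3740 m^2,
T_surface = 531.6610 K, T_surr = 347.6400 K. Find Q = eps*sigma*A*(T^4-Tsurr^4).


T^4 = 7.9899e+10
Tsurr^4 = 1.4606e+10
Q = 0.4780 * 5.67e-8 * 2.3740 * 6.5293e+10 = 4201.0558 W

4201.0558 W


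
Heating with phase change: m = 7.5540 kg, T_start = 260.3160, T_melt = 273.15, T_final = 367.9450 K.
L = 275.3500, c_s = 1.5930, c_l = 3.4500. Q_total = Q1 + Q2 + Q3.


Q1 (sensible, solid) = 7.5540 * 1.5930 * 12.8340 = 154.4382 kJ
Q2 (latent) = 7.5540 * 275.3500 = 2079.9939 kJ
Q3 (sensible, liquid) = 7.5540 * 3.4500 * 94.7950 = 2470.4809 kJ
Q_total = 4704.9131 kJ

4704.9131 kJ


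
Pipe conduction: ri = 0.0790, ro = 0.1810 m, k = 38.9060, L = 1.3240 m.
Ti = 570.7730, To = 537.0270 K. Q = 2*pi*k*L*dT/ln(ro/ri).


dT = 33.7460 K
ln(ro/ri) = 0.8290
Q = 2*pi*38.9060*1.3240*33.7460 / 0.8290 = 13174.2665 W

13174.2665 W


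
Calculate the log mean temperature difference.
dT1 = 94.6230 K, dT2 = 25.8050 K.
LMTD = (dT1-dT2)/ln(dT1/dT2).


dT1/dT2 = 3.6668
ln(dT1/dT2) = 1.2993
LMTD = 68.8180 / 1.2993 = 52.9641 K

52.9641 K


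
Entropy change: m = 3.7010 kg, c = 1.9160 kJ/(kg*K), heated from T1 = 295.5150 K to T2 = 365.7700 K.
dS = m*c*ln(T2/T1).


T2/T1 = 1.2377
ln(T2/T1) = 0.2133
dS = 3.7010 * 1.9160 * 0.2133 = 1.5124 kJ/K

1.5124 kJ/K


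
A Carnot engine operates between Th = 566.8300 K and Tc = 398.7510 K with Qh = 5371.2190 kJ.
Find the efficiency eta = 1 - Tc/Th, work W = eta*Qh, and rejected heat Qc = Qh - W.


eta = 1 - 398.7510/566.8300 = 0.2965
W = 0.2965 * 5371.2190 = 1592.6982 kJ
Qc = 5371.2190 - 1592.6982 = 3778.5208 kJ

eta = 29.6525%, W = 1592.6982 kJ, Qc = 3778.5208 kJ


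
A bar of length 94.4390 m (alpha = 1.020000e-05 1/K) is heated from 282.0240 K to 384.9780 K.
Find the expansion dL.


dT = 102.9540 K
dL = 1.020000e-05 * 94.4390 * 102.9540 = 0.099173 m
L_final = 94.538173 m

dL = 0.099173 m


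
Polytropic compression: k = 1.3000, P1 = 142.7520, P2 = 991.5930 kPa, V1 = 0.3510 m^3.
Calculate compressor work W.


(k-1)/k = 0.2308
(P2/P1)^exp = 1.5640
W = 4.3333 * 142.7520 * 0.3510 * (1.5640 - 1) = 122.4695 kJ

122.4695 kJ


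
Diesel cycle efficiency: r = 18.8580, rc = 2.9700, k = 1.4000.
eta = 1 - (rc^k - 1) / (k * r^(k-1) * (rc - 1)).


r^(k-1) = 3.2374
rc^k = 4.5905
eta = 0.5979 = 59.7875%

59.7875%


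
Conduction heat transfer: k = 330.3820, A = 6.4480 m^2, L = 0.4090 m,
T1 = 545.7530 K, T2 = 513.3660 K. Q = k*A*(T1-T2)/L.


dT = 32.3870 K
Q = 330.3820 * 6.4480 * 32.3870 / 0.4090 = 168689.7987 W

168689.7987 W


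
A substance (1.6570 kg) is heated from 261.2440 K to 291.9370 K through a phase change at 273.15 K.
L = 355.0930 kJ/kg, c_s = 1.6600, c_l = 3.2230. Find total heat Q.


Q1 (sensible, solid) = 1.6570 * 1.6600 * 11.9060 = 32.7489 kJ
Q2 (latent) = 1.6570 * 355.0930 = 588.3891 kJ
Q3 (sensible, liquid) = 1.6570 * 3.2230 * 18.7870 = 100.3322 kJ
Q_total = 721.4702 kJ

721.4702 kJ


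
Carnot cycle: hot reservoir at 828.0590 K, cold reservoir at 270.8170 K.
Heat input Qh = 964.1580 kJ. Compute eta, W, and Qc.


eta = 1 - 270.8170/828.0590 = 0.6729
W = 0.6729 * 964.1580 = 648.8298 kJ
Qc = 964.1580 - 648.8298 = 315.3282 kJ

eta = 67.2950%, W = 648.8298 kJ, Qc = 315.3282 kJ


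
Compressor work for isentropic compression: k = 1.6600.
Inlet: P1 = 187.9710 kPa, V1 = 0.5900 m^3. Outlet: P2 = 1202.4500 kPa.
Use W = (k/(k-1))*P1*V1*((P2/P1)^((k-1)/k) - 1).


(k-1)/k = 0.3976
(P2/P1)^exp = 2.0915
W = 2.5152 * 187.9710 * 0.5900 * (2.0915 - 1) = 304.4476 kJ

304.4476 kJ


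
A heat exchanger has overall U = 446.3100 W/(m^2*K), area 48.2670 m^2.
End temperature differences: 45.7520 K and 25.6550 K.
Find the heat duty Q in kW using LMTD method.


LMTD = 34.7400 K
Q = 446.3100 * 48.2670 * 34.7400 = 748371.1361 W = 748.3711 kW

748.3711 kW


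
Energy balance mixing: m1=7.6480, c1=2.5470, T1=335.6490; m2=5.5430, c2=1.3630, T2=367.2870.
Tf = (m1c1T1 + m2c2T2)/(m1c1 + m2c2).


num = 9313.1532
den = 27.0346
Tf = 344.4906 K

344.4906 K


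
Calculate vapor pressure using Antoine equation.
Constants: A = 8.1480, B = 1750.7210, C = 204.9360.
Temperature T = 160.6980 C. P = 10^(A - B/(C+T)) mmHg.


C+T = 365.6340
B/(C+T) = 4.7882
log10(P) = 8.1480 - 4.7882 = 3.3598
P = 10^3.3598 = 2289.9242 mmHg

2289.9242 mmHg


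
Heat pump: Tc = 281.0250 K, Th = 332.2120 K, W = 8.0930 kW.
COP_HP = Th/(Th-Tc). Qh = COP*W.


COP = 332.2120 / 51.1870 = 6.4902
Qh = 6.4902 * 8.0930 = 52.5249 kW

COP = 6.4902, Qh = 52.5249 kW


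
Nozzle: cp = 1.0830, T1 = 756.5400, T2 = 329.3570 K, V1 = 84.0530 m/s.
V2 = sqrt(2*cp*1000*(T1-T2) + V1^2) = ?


dT = 427.1830 K
2*cp*1000*dT = 925278.3780
V1^2 = 7064.9068
V2 = sqrt(932343.2848) = 965.5792 m/s

965.5792 m/s


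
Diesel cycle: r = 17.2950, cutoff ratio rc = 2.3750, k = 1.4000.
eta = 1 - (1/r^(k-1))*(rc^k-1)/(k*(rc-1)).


r^(k-1) = 3.1273
rc^k = 3.3568
eta = 0.6085 = 60.8503%

60.8503%


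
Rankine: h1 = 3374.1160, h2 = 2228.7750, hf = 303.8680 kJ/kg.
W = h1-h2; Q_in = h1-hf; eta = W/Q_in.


W = 1145.3410 kJ/kg
Q_in = 3070.2480 kJ/kg
eta = 0.3730 = 37.3045%

eta = 37.3045%


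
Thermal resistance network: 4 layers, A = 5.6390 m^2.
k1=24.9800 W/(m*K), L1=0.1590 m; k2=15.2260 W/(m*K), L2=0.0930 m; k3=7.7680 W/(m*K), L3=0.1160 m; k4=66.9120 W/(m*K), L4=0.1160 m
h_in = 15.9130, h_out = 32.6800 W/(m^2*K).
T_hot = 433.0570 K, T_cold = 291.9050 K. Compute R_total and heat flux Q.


R_conv_in = 1/(15.9130*5.6390) = 0.0111
R_1 = 0.1590/(24.9800*5.6390) = 0.0011
R_2 = 0.0930/(15.2260*5.6390) = 0.0011
R_3 = 0.1160/(7.7680*5.6390) = 0.0026
R_4 = 0.1160/(66.9120*5.6390) = 0.0003
R_conv_out = 1/(32.6800*5.6390) = 0.0054
R_total = 0.0217 K/W
Q = 141.1520 / 0.0217 = 6493.2969 W

R_total = 0.0217 K/W, Q = 6493.2969 W


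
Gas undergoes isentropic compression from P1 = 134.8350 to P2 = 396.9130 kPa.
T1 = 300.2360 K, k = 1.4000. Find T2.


(k-1)/k = 0.2857
(P2/P1)^exp = 1.3613
T2 = 300.2360 * 1.3613 = 408.7258 K

408.7258 K


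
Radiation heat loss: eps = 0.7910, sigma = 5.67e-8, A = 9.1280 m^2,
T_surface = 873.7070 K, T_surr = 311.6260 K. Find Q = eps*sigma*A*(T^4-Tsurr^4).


T^4 = 5.8272e+11
Tsurr^4 = 9.4305e+09
Q = 0.7910 * 5.67e-8 * 9.1280 * 5.7329e+11 = 234699.7099 W

234699.7099 W


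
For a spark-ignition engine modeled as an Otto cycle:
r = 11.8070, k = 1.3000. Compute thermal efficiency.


r^(k-1) = 2.0972
eta = 1 - 1/2.0972 = 0.5232 = 52.3176%

52.3176%


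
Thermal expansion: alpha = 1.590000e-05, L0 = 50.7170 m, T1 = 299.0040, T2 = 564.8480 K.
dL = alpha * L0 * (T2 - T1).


dT = 265.8440 K
dL = 1.590000e-05 * 50.7170 * 265.8440 = 0.214377 m
L_final = 50.931377 m

dL = 0.214377 m


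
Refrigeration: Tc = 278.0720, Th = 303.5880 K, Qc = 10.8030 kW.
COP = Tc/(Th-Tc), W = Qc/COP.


COP = 278.0720 / 25.5160 = 10.8979
W = 10.8030 / 10.8979 = 0.9913 kW

COP = 10.8979, W = 0.9913 kW


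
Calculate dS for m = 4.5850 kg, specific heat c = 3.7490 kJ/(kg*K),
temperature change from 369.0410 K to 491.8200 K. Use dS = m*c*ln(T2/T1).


T2/T1 = 1.3327
ln(T2/T1) = 0.2872
dS = 4.5850 * 3.7490 * 0.2872 = 4.9368 kJ/K

4.9368 kJ/K


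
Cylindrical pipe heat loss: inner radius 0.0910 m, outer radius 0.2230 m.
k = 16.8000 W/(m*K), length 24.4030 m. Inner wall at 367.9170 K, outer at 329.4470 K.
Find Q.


dT = 38.4700 K
ln(ro/ri) = 0.8963
Q = 2*pi*16.8000*24.4030*38.4700 / 0.8963 = 110559.2839 W

110559.2839 W


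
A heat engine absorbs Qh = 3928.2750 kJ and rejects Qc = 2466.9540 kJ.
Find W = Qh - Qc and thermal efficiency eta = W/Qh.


W = 3928.2750 - 2466.9540 = 1461.3210 kJ
eta = 1461.3210 / 3928.2750 = 0.3720 = 37.2001%

W = 1461.3210 kJ, eta = 37.2001%


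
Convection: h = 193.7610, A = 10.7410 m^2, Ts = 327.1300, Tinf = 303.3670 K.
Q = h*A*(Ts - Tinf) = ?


dT = 23.7630 K
Q = 193.7610 * 10.7410 * 23.7630 = 49455.2443 W

49455.2443 W


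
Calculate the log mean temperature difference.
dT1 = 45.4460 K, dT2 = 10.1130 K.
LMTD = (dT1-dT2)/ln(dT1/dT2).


dT1/dT2 = 4.4938
ln(dT1/dT2) = 1.5027
LMTD = 35.3330 / 1.5027 = 23.5130 K

23.5130 K


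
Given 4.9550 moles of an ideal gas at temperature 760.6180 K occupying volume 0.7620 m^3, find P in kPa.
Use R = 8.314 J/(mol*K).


P = nRT/V = 4.9550 * 8.314 * 760.6180 / 0.7620
= 31334.3202 / 0.7620 = 41121.1552 Pa = 41.1212 kPa

41.1212 kPa


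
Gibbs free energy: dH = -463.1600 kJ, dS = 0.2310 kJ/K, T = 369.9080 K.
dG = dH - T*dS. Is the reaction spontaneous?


T*dS = 369.9080 * 0.2310 = 85.4487 kJ
dG = -463.1600 - 85.4487 = -548.6087 kJ (spontaneous)

dG = -548.6087 kJ, spontaneous


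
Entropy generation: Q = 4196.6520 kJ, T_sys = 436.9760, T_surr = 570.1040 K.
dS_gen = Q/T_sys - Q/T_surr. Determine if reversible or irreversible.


dS_sys = 4196.6520/436.9760 = 9.6039 kJ/K
dS_surr = -4196.6520/570.1040 = -7.3612 kJ/K
dS_gen = 9.6039 - 7.3612 = 2.2426 kJ/K (irreversible)

dS_gen = 2.2426 kJ/K, irreversible


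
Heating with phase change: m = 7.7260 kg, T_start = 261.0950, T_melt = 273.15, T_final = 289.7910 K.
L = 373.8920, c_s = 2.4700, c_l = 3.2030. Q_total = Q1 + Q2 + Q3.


Q1 (sensible, solid) = 7.7260 * 2.4700 * 12.0550 = 230.0482 kJ
Q2 (latent) = 7.7260 * 373.8920 = 2888.6896 kJ
Q3 (sensible, liquid) = 7.7260 * 3.2030 * 16.6410 = 411.8045 kJ
Q_total = 3530.5423 kJ

3530.5423 kJ


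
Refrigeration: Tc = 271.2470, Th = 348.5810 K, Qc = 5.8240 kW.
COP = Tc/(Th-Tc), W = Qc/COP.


COP = 271.2470 / 77.3340 = 3.5075
W = 5.8240 / 3.5075 = 1.6605 kW

COP = 3.5075, W = 1.6605 kW


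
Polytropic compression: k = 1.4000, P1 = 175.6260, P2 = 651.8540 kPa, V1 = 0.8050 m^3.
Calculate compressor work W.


(k-1)/k = 0.2857
(P2/P1)^exp = 1.4546
W = 3.5000 * 175.6260 * 0.8050 * (1.4546 - 1) = 224.9286 kJ

224.9286 kJ


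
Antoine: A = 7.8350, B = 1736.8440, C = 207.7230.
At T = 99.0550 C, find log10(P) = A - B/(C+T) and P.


C+T = 306.7780
B/(C+T) = 5.6616
log10(P) = 7.8350 - 5.6616 = 2.1734
P = 10^2.1734 = 149.0849 mmHg

149.0849 mmHg


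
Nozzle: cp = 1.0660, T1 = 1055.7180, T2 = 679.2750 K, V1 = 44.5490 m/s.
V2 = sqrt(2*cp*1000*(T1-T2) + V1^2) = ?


dT = 376.4430 K
2*cp*1000*dT = 802576.4760
V1^2 = 1984.6134
V2 = sqrt(804561.0894) = 896.9733 m/s

896.9733 m/s


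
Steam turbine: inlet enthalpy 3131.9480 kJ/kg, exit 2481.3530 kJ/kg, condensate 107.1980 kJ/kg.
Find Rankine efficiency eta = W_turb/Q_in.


W = 650.5950 kJ/kg
Q_in = 3024.7500 kJ/kg
eta = 0.2151 = 21.5091%

eta = 21.5091%


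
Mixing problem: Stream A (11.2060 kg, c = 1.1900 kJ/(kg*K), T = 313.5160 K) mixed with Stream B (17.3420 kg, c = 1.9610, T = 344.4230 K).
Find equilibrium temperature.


num = 15893.8007
den = 47.3428
Tf = 335.7174 K

335.7174 K


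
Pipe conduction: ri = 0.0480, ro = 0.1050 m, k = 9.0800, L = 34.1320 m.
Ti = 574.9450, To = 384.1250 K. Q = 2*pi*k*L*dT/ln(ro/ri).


dT = 190.8200 K
ln(ro/ri) = 0.7828
Q = 2*pi*9.0800*34.1320*190.8200 / 0.7828 = 474704.2144 W

474704.2144 W


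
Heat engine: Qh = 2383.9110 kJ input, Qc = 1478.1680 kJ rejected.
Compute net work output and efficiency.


W = 2383.9110 - 1478.1680 = 905.7430 kJ
eta = 905.7430 / 2383.9110 = 0.3799 = 37.9940%

W = 905.7430 kJ, eta = 37.9940%


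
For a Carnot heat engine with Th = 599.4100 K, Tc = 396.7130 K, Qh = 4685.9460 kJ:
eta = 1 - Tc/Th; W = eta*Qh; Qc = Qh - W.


eta = 1 - 396.7130/599.4100 = 0.3382
W = 0.3382 * 4685.9460 = 1584.6035 kJ
Qc = 4685.9460 - 1584.6035 = 3101.3425 kJ

eta = 33.8161%, W = 1584.6035 kJ, Qc = 3101.3425 kJ


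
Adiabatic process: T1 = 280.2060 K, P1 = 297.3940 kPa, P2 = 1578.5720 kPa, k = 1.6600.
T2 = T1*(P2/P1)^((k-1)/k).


(k-1)/k = 0.3976
(P2/P1)^exp = 1.9419
T2 = 280.2060 * 1.9419 = 544.1310 K

544.1310 K


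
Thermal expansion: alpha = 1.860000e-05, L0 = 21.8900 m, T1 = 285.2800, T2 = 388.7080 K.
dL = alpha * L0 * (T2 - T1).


dT = 103.4280 K
dL = 1.860000e-05 * 21.8900 * 103.4280 = 0.042111 m
L_final = 21.932111 m

dL = 0.042111 m
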